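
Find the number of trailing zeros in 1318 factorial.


floor(1318/5) = 263
floor(1318/25) = 52
floor(1318/125) = 10
floor(1318/625) = 2
Total = 327

327 trailing zeros


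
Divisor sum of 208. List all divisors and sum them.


Divisors of 208: 1, 2, 4, 8, 13, 16, 26, 52, 104, 208
Sum = 1 + 2 + 4 + 8 + 13 + 16 + 26 + 52 + 104 + 208 = 434

σ(208) = 434


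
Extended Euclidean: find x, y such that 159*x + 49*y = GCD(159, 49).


Tabular extended Euclidean (each row: r = 159*s + 49*t):
r=159, s=1, t=0
r=49, s=0, t=1
q=3: r=12, s=1, t=-3   [159*(1) + 49*(-3) = 12]
q=4: r=1, s=-4, t=13   [159*(-4) + 49*(13) = 1]
q=12: r=0, s=49, t=-159   [159*(49) + 49*(-159) = 0]
GCD = 1; from the row with r=1: x=-4, y=13
Check: 159*(-4) + 49*(13) = -636 + 637 = 1

GCD = 1, x = -4, y = 13


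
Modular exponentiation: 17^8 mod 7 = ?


17^1 mod 7 = 3
17^2 mod 7 = 2
17^3 mod 7 = 6
17^4 mod 7 = 4
17^5 mod 7 = 5
17^6 mod 7 = 1
17^7 mod 7 = 3
17^8 mod 7 = 2


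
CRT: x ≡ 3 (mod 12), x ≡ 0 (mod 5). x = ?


M = 12*5 = 60
M1 = M/12 = 5, M2 = M/5 = 12
M1^(-1) mod 12 = 5, M2^(-1) mod 5 = 3
x = 3*5*5 + 0*12*3 = 75
75 mod 60 = 15
Check: 15 mod 12 = 3 ✓, 15 mod 5 = 0 ✓

x ≡ 15 (mod 60)


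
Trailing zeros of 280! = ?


floor(280/5) = 56
floor(280/25) = 11
floor(280/125) = 2
Total = 69

69 trailing zeros


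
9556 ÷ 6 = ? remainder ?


9556 = 6 * 1592 + 4
Check: 9552 + 4 = 9556

q = 1592, r = 4


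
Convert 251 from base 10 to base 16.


251 (base 10) = 251 (decimal)
251 (decimal) = FB (base 16)


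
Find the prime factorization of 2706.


2706 / 2 = 1353
1353 / 3 = 451
451 / 11 = 41
41 / 41 = 1
2706 = 2 × 3 × 11 × 41


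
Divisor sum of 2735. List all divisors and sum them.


Divisors of 2735: 1, 5, 547, 2735
Sum = 1 + 5 + 547 + 2735 = 3288

σ(2735) = 3288


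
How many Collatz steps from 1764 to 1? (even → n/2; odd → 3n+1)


1764 → 882 → 441 → 1324 → 662 → 331 → 994 → 497 → 1492 → 746 → 373 → 1120 → 560 → 280 → 140 → 70 → 35 → 106 → 53 → 160 → 80 → 40 → 20 → 10 → 5 → 16 → 8 → 4 → 2 → 1
Total steps = 29

29 steps


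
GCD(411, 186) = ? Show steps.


411 = 2 * 186 + 39
186 = 4 * 39 + 30
39 = 1 * 30 + 9
30 = 3 * 9 + 3
9 = 3 * 3 + 0
GCD = 3


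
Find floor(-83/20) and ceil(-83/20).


-83/20 = -4.1500
floor = -5
ceil = -4

floor = -5, ceil = -4


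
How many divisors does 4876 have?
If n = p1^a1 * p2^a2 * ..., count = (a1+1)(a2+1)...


4876 = 2^2 × 23^1 × 53^1
d(4876) = (2+1) × (1+1) × (1+1) = 12

12 divisors


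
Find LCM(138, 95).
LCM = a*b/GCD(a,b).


GCD(138, 95) = 1
LCM = 138*95/1 = 13110/1 = 13110

LCM = 13110


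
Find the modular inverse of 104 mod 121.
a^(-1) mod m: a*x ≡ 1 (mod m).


Use the extended Euclidean algorithm on (121, 104); each row r = 121*s + 104*t:
r=121, s=1, t=0
r=104, s=0, t=1
q=1: r=17, s=1, t=-1   [121*(1) + 104*(-1) = 17]
q=6: r=2, s=-6, t=7   [121*(-6) + 104*(7) = 2]
q=8: r=1, s=49, t=-57   [121*(49) + 104*(-57) = 1]
q=2: r=0, s=-104, t=121   [121*(-104) + 104*(121) = 0]
GCD = 1 with t = -57, so 104*(-57) ≡ 1 (mod 121)
Inverse = -57 mod 121 = 64
Check: 104 * 64 = 6656 ≡ 1 (mod 121)

104^(-1) ≡ 64 (mod 121)


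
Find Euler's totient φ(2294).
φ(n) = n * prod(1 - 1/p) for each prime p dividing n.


2294 = 2 × 31 × 37
Prime factors: 2, 31, 37
φ(2294) = 2294 × (1-1/2) × (1-1/31) × (1-1/37)
= 2294 × 1/2 × 30/31 × 36/37 = 1080

φ(2294) = 1080


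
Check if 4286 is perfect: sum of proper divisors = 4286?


Proper divisors of 4286: 1, 2, 2143
Sum = 1 + 2 + 2143 = 2146

No, 4286 is not perfect (2146 ≠ 4286)


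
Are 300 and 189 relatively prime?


Euclidean algorithm:
300 = 1 * 189 + 111
189 = 1 * 111 + 78
111 = 1 * 78 + 33
78 = 2 * 33 + 12
33 = 2 * 12 + 9
12 = 1 * 9 + 3
9 = 3 * 3 + 0
GCD(300, 189) = 3

No, not coprime (GCD = 3)


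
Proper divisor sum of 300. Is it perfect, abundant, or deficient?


Proper divisors: 1, 2, 3, 4, 5, 6, 10, 12, 15, 20, 25, 30, 50, 60, 75, 100, 150
Sum = 1 + 2 + 3 + 4 + 5 + 6 + 10 + 12 + 15 + 20 + 25 + 30 + 50 + 60 + 75 + 100 + 150 = 568
568 > 300 → abundant

s(300) = 568 (abundant)


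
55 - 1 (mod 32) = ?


55 - 1 = 54
54 mod 32 = 22


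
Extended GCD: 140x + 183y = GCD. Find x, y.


Tabular extended Euclidean (each row: r = 140*s + 183*t):
r=140, s=1, t=0
r=183, s=0, t=1
q=0: r=140, s=1, t=0   [140*(1) + 183*(0) = 140]
q=1: r=43, s=-1, t=1   [140*(-1) + 183*(1) = 43]
q=3: r=11, s=4, t=-3   [140*(4) + 183*(-3) = 11]
q=3: r=10, s=-13, t=10   [140*(-13) + 183*(10) = 10]
q=1: r=1, s=17, t=-13   [140*(17) + 183*(-13) = 1]
q=10: r=0, s=-183, t=140   [140*(-183) + 183*(140) = 0]
GCD = 1; from the row with r=1: x=17, y=-13
Check: 140*(17) + 183*(-13) = 2380 - 2379 = 1

GCD = 1, x = 17, y = -13


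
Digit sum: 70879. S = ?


7 + 0 + 8 + 7 + 9 = 31


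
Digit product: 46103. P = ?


4 × 6 × 1 × 0 × 3 = 0


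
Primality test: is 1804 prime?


1804 / 2 = 902 (exact division)
1804 is NOT prime.

No, 1804 is not prime


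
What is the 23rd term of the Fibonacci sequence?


Sequence: 1, 1, 2, 3, 5, 8, 13, 21, 34, 55, 89, 144, 233, 377, 610, 987, 1597, 2584, 4181, 6765, 10946, 17711, 28657
F(23) = 28657


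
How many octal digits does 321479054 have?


321479054 in base 8 = 2312260616
Number of digits = 10

10 digits (base 8)


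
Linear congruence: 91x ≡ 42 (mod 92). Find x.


GCD(91, 92) = 1, unique solution
a^(-1) mod 92 = 91
x = 91 * 42 mod 92 = 50

x ≡ 50 (mod 92)


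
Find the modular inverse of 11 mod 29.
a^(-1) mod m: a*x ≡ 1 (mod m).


Use the extended Euclidean algorithm on (29, 11); each row r = 29*s + 11*t:
r=29, s=1, t=0
r=11, s=0, t=1
q=2: r=7, s=1, t=-2   [29*(1) + 11*(-2) = 7]
q=1: r=4, s=-1, t=3   [29*(-1) + 11*(3) = 4]
q=1: r=3, s=2, t=-5   [29*(2) + 11*(-5) = 3]
q=1: r=1, s=-3, t=8   [29*(-3) + 11*(8) = 1]
q=3: r=0, s=11, t=-29   [29*(11) + 11*(-29) = 0]
GCD = 1 with t = 8, so 11*(8) ≡ 1 (mod 29)
Inverse = 8 mod 29 = 8
Check: 11 * 8 = 88 ≡ 1 (mod 29)

11^(-1) ≡ 8 (mod 29)


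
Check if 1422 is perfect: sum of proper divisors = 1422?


Proper divisors of 1422: 1, 2, 3, 6, 9, 18, 79, 158, 237, 474, 711
Sum = 1 + 2 + 3 + 6 + 9 + 18 + 79 + 158 + 237 + 474 + 711 = 1698

No, 1422 is not perfect (1698 ≠ 1422)


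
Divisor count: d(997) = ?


997 = 997^1
d(997) = (1+1) = 2

2 divisors


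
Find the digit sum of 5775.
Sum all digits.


5 + 7 + 7 + 5 = 24


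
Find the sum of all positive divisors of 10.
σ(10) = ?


Divisors of 10: 1, 2, 5, 10
Sum = 1 + 2 + 5 + 10 = 18

σ(10) = 18


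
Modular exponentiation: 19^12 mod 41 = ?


19^1 mod 41 = 19
19^2 mod 41 = 33
19^3 mod 41 = 12
19^4 mod 41 = 23
19^5 mod 41 = 27
19^6 mod 41 = 21
19^7 mod 41 = 30
19^8 mod 41 = 37
19^9 mod 41 = 6
19^10 mod 41 = 32
19^11 mod 41 = 34
19^12 mod 41 = 31


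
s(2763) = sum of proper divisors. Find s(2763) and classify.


Proper divisors: 1, 3, 9, 307, 921
Sum = 1 + 3 + 9 + 307 + 921 = 1241
1241 < 2763 → deficient

s(2763) = 1241 (deficient)


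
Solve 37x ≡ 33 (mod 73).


GCD(37, 73) = 1, unique solution
a^(-1) mod 73 = 2
x = 2 * 33 mod 73 = 66

x ≡ 66 (mod 73)


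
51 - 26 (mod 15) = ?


51 - 26 = 25
25 mod 15 = 10


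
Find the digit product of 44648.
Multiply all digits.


4 × 4 × 6 × 4 × 8 = 3072


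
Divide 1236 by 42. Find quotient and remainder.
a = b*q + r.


1236 = 42 * 29 + 18
Check: 1218 + 18 = 1236

q = 29, r = 18


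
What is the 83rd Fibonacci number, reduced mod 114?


F(k) mod 114 for k=1..83:
1, 1, 2, 3, 5, 8, 13, 21, 34, 55, 89, 30, 5, 35, 40, 75, 1, 76, 77, 39, 2, 41, 43, 84, 13, 97, 110, 93, 89, 68, 43, 111, 40, 37, 77, 0, 77, 77, 40, 3, 43, 46, 89, 21, 110, 17, 13, 30, 43, 73, 2, 75, 77, 38, 1, 39, 40, 79, 5, 84, 89, 59, 34, 93, 13, 106, 5, 111, 2, 113, 1, 0, 1, 1, 2, 3, 5, 8, 13, 21, 34, 55, 89
F(83) mod 114 = 89


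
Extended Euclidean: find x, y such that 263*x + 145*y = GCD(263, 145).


Tabular extended Euclidean (each row: r = 263*s + 145*t):
r=263, s=1, t=0
r=145, s=0, t=1
q=1: r=118, s=1, t=-1   [263*(1) + 145*(-1) = 118]
q=1: r=27, s=-1, t=2   [263*(-1) + 145*(2) = 27]
q=4: r=10, s=5, t=-9   [263*(5) + 145*(-9) = 10]
q=2: r=7, s=-11, t=20   [263*(-11) + 145*(20) = 7]
q=1: r=3, s=16, t=-29   [263*(16) + 145*(-29) = 3]
q=2: r=1, s=-43, t=78   [263*(-43) + 145*(78) = 1]
q=3: r=0, s=145, t=-263   [263*(145) + 145*(-263) = 0]
GCD = 1; from the row with r=1: x=-43, y=78
Check: 263*(-43) + 145*(78) = -11309 + 11310 = 1

GCD = 1, x = -43, y = 78


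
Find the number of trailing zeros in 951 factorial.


floor(951/5) = 190
floor(951/25) = 38
floor(951/125) = 7
floor(951/625) = 1
Total = 236

236 trailing zeros


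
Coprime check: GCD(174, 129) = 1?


Euclidean algorithm:
174 = 1 * 129 + 45
129 = 2 * 45 + 39
45 = 1 * 39 + 6
39 = 6 * 6 + 3
6 = 2 * 3 + 0
GCD(174, 129) = 3

No, not coprime (GCD = 3)


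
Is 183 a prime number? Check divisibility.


183 / 3 = 61 (exact division)
183 is NOT prime.

No, 183 is not prime


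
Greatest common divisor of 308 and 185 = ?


308 = 1 * 185 + 123
185 = 1 * 123 + 62
123 = 1 * 62 + 61
62 = 1 * 61 + 1
61 = 61 * 1 + 0
GCD = 1


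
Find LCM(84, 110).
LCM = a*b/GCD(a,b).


GCD(84, 110) = 2
LCM = 84*110/2 = 9240/2 = 4620

LCM = 4620


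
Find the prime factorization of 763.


763 / 7 = 109
109 / 109 = 1
763 = 7 × 109


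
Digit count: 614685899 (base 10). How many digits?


614685899 has 9 digits in base 10
floor(log10(614685899)) + 1 = floor(8.7887) + 1 = 9

9 digits (base 10)


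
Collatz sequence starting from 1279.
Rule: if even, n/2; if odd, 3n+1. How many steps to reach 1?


1279 → 3838 → 1919 → 5758 → 2879 → 8638 → 4319 → 12958 → 6479 → 19438 → 9719 → 29158 → 14579 → 43738 → 21869 → 65608 → 32804 → 16402 → 8201 → 24604 → 12302 → 6151 → 18454 → 9227 → 27682 → 13841 → 41524 → 20762 → 10381 → 31144 → 15572 → 7786 → 3893 → 11680 → 5840 → 2920 → 1460 → 730 → 365 → 1096 → 548 → 274 → 137 → 412 → 206 → 103 → 310 → 155 → 466 → 233 → 700 → 350 → 175 → 526 → 263 → 790 → 395 → 1186 → 593 → 1780 → 890 → 445 → 1336 → 668 → 334 → 167 → 502 → 251 → 754 → 377 → 1132 → 566 → 283 → 850 → 425 → 1276 → 638 → 319 → 958 → 479 → 1438 → 719 → 2158 → 1079 → 3238 → 1619 → 4858 → 2429 → 7288 → 3644 → 1822 → 911 → 2734 → 1367 → 4102 → 2051 → 6154 → 3077 → 9232 → 4616 → 2308 → 1154 → 577 → 1732 → 866 → 433 → 1300 → 650 → 325 → 976 → 488 → 244 → 122 → 61 → 184 → 92 → 46 → 23 → 70 → 35 → 106 → 53 → 160 → 80 → 40 → 20 → 10 → 5 → 16 → 8 → 4 → 2 → 1
Total steps = 132

132 steps


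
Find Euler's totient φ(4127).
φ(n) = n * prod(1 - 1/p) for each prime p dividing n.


4127 = 4127
Prime factors: 4127
φ(4127) = 4127 × (1-1/4127)
= 4127 × 4126/4127 = 4126

φ(4127) = 4126


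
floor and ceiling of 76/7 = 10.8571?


76/7 = 10.8571
floor = 10
ceil = 11

floor = 10, ceil = 11


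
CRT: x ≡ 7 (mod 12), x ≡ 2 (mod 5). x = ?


M = 12*5 = 60
M1 = M/12 = 5, M2 = M/5 = 12
M1^(-1) mod 12 = 5, M2^(-1) mod 5 = 3
x = 7*5*5 + 2*12*3 = 247
247 mod 60 = 7
Check: 7 mod 12 = 7 ✓, 7 mod 5 = 2 ✓

x ≡ 7 (mod 60)


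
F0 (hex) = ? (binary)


F0 (base 16) = 240 (decimal)
240 (decimal) = 11110000 (base 2)


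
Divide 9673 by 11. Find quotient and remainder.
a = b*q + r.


9673 = 11 * 879 + 4
Check: 9669 + 4 = 9673

q = 879, r = 4


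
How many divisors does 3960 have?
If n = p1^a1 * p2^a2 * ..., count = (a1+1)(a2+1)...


3960 = 2^3 × 3^2 × 5^1 × 11^1
d(3960) = (3+1) × (2+1) × (1+1) × (1+1) = 48

48 divisors


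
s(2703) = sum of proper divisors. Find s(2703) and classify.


Proper divisors: 1, 3, 17, 51, 53, 159, 901
Sum = 1 + 3 + 17 + 51 + 53 + 159 + 901 = 1185
1185 < 2703 → deficient

s(2703) = 1185 (deficient)


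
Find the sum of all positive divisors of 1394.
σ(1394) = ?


Divisors of 1394: 1, 2, 17, 34, 41, 82, 697, 1394
Sum = 1 + 2 + 17 + 34 + 41 + 82 + 697 + 1394 = 2268

σ(1394) = 2268


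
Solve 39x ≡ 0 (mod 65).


GCD(39, 65) = 13 divides 0
Divide: 3x ≡ 0 (mod 5)
x ≡ 0 (mod 5)


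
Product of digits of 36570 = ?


3 × 6 × 5 × 7 × 0 = 0


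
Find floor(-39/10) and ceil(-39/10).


-39/10 = -3.9000
floor = -4
ceil = -3

floor = -4, ceil = -3


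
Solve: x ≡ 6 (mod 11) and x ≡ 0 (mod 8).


M = 11*8 = 88
M1 = M/11 = 8, M2 = M/8 = 11
M1^(-1) mod 11 = 7, M2^(-1) mod 8 = 3
x = 6*8*7 + 0*11*3 = 336
336 mod 88 = 72
Check: 72 mod 11 = 6 ✓, 72 mod 8 = 0 ✓

x ≡ 72 (mod 88)


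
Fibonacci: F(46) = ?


Sequence: 1, 1, 2, 3, 5, 8, 13, 21, 34, 55, 89, 144, 233, 377, 610, 987, 1597, 2584, 4181, 6765, 10946, 17711, 28657, 46368, 75025, 121393, 196418, 317811, 514229, 832040, 1346269, 2178309, 3524578, 5702887, 9227465, 14930352, 24157817, 39088169, 63245986, 102334155, 165580141, 267914296, 433494437, 701408733, 1134903170, 1836311903
F(46) = 1836311903


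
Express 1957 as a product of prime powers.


1957 / 19 = 103
103 / 103 = 1
1957 = 19 × 103


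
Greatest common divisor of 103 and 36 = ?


103 = 2 * 36 + 31
36 = 1 * 31 + 5
31 = 6 * 5 + 1
5 = 5 * 1 + 0
GCD = 1


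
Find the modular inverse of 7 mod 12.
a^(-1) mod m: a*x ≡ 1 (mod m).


Use the extended Euclidean algorithm on (12, 7); each row r = 12*s + 7*t:
r=12, s=1, t=0
r=7, s=0, t=1
q=1: r=5, s=1, t=-1   [12*(1) + 7*(-1) = 5]
q=1: r=2, s=-1, t=2   [12*(-1) + 7*(2) = 2]
q=2: r=1, s=3, t=-5   [12*(3) + 7*(-5) = 1]
q=2: r=0, s=-7, t=12   [12*(-7) + 7*(12) = 0]
GCD = 1 with t = -5, so 7*(-5) ≡ 1 (mod 12)
Inverse = -5 mod 12 = 7
Check: 7 * 7 = 49 ≡ 1 (mod 12)

7^(-1) ≡ 7 (mod 12)


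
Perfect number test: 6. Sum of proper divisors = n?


Proper divisors of 6: 1, 2, 3
Sum = 1 + 2 + 3 = 6

Yes, 6 is perfect (6 = 6)


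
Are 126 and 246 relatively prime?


Euclidean algorithm:
246 = 1 * 126 + 120
126 = 1 * 120 + 6
120 = 20 * 6 + 0
GCD(126, 246) = 6

No, not coprime (GCD = 6)


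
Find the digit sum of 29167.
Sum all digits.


2 + 9 + 1 + 6 + 7 = 25


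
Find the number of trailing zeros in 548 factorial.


floor(548/5) = 109
floor(548/25) = 21
floor(548/125) = 4
Total = 134

134 trailing zeros


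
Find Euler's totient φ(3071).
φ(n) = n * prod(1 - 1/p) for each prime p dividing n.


3071 = 37 × 83
Prime factors: 37, 83
φ(3071) = 3071 × (1-1/37) × (1-1/83)
= 3071 × 36/37 × 82/83 = 2952

φ(3071) = 2952


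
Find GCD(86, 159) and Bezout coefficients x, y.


Tabular extended Euclidean (each row: r = 86*s + 159*t):
r=86, s=1, t=0
r=159, s=0, t=1
q=0: r=86, s=1, t=0   [86*(1) + 159*(0) = 86]
q=1: r=73, s=-1, t=1   [86*(-1) + 159*(1) = 73]
q=1: r=13, s=2, t=-1   [86*(2) + 159*(-1) = 13]
q=5: r=8, s=-11, t=6   [86*(-11) + 159*(6) = 8]
q=1: r=5, s=13, t=-7   [86*(13) + 159*(-7) = 5]
q=1: r=3, s=-24, t=13   [86*(-24) + 159*(13) = 3]
q=1: r=2, s=37, t=-20   [86*(37) + 159*(-20) = 2]
q=1: r=1, s=-61, t=33   [86*(-61) + 159*(33) = 1]
q=2: r=0, s=159, t=-86   [86*(159) + 159*(-86) = 0]
GCD = 1; from the row with r=1: x=-61, y=33
Check: 86*(-61) + 159*(33) = -5246 + 5247 = 1

GCD = 1, x = -61, y = 33


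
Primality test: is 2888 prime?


2888 / 2 = 1444 (exact division)
2888 is NOT prime.

No, 2888 is not prime


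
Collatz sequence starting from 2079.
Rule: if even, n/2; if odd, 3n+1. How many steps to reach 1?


2079 → 6238 → 3119 → 9358 → 4679 → 14038 → 7019 → 21058 → 10529 → 31588 → 15794 → 7897 → 23692 → 11846 → 5923 → 17770 → 8885 → 26656 → 13328 → 6664 → 3332 → 1666 → 833 → 2500 → 1250 → 625 → 1876 → 938 → 469 → 1408 → 704 → 352 → 176 → 88 → 44 → 22 → 11 → 34 → 17 → 52 → 26 → 13 → 40 → 20 → 10 → 5 → 16 → 8 → 4 → 2 → 1
Total steps = 50

50 steps


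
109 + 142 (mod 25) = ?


109 + 142 = 251
251 mod 25 = 1


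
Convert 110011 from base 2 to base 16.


110011 (base 2) = 51 (decimal)
51 (decimal) = 33 (base 16)


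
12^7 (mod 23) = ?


12^1 mod 23 = 12
12^2 mod 23 = 6
12^3 mod 23 = 3
12^4 mod 23 = 13
12^5 mod 23 = 18
12^6 mod 23 = 9
12^7 mod 23 = 16


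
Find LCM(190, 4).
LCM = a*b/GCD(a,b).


GCD(190, 4) = 2
LCM = 190*4/2 = 760/2 = 380

LCM = 380


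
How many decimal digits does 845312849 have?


845312849 has 9 digits in base 10
floor(log10(845312849)) + 1 = floor(8.9270) + 1 = 9

9 digits (base 10)


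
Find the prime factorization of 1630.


1630 / 2 = 815
815 / 5 = 163
163 / 163 = 1
1630 = 2 × 5 × 163


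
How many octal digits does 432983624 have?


432983624 in base 8 = 3163547110
Number of digits = 10

10 digits (base 8)


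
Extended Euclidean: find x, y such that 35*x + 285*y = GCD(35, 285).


Tabular extended Euclidean (each row: r = 35*s + 285*t):
r=35, s=1, t=0
r=285, s=0, t=1
q=0: r=35, s=1, t=0   [35*(1) + 285*(0) = 35]
q=8: r=5, s=-8, t=1   [35*(-8) + 285*(1) = 5]
q=7: r=0, s=57, t=-7   [35*(57) + 285*(-7) = 0]
GCD = 5; from the row with r=5: x=-8, y=1
Check: 35*(-8) + 285*(1) = -280 + 285 = 5

GCD = 5, x = -8, y = 1


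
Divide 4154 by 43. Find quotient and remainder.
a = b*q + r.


4154 = 43 * 96 + 26
Check: 4128 + 26 = 4154

q = 96, r = 26


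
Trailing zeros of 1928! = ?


floor(1928/5) = 385
floor(1928/25) = 77
floor(1928/125) = 15
floor(1928/625) = 3
Total = 480

480 trailing zeros


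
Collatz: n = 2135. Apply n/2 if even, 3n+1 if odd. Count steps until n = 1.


2135 → 6406 → 3203 → 9610 → 4805 → 14416 → 7208 → 3604 → 1802 → 901 → 2704 → 1352 → 676 → 338 → 169 → 508 → 254 → 127 → 382 → 191 → 574 → 287 → 862 → 431 → 1294 → 647 → 1942 → 971 → 2914 → 1457 → 4372 → 2186 → 1093 → 3280 → 1640 → 820 → 410 → 205 → 616 → 308 → 154 → 77 → 232 → 116 → 58 → 29 → 88 → 44 → 22 → 11 → 34 → 17 → 52 → 26 → 13 → 40 → 20 → 10 → 5 → 16 → 8 → 4 → 2 → 1
Total steps = 63

63 steps


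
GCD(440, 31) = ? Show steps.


440 = 14 * 31 + 6
31 = 5 * 6 + 1
6 = 6 * 1 + 0
GCD = 1


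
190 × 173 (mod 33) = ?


190 × 173 = 32870
32870 mod 33 = 2


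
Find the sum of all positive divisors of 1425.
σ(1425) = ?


Divisors of 1425: 1, 3, 5, 15, 19, 25, 57, 75, 95, 285, 475, 1425
Sum = 1 + 3 + 5 + 15 + 19 + 25 + 57 + 75 + 95 + 285 + 475 + 1425 = 2480

σ(1425) = 2480


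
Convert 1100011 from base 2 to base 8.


1100011 (base 2) = 99 (decimal)
99 (decimal) = 143 (base 8)


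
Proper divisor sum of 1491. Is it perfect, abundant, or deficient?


Proper divisors: 1, 3, 7, 21, 71, 213, 497
Sum = 1 + 3 + 7 + 21 + 71 + 213 + 497 = 813
813 < 1491 → deficient

s(1491) = 813 (deficient)


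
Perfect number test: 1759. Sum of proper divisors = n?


Proper divisors of 1759: 1
Sum = 1 = 1

No, 1759 is not perfect (1 ≠ 1759)


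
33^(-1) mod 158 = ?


Use the extended Euclidean algorithm on (158, 33); each row r = 158*s + 33*t:
r=158, s=1, t=0
r=33, s=0, t=1
q=4: r=26, s=1, t=-4   [158*(1) + 33*(-4) = 26]
q=1: r=7, s=-1, t=5   [158*(-1) + 33*(5) = 7]
q=3: r=5, s=4, t=-19   [158*(4) + 33*(-19) = 5]
q=1: r=2, s=-5, t=24   [158*(-5) + 33*(24) = 2]
q=2: r=1, s=14, t=-67   [158*(14) + 33*(-67) = 1]
q=2: r=0, s=-33, t=158   [158*(-33) + 33*(158) = 0]
GCD = 1 with t = -67, so 33*(-67) ≡ 1 (mod 158)
Inverse = -67 mod 158 = 91
Check: 33 * 91 = 3003 ≡ 1 (mod 158)

33^(-1) ≡ 91 (mod 158)


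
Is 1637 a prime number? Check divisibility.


Check divisors up to sqrt(1637) = 40.4599
No divisors found.
1637 is prime.

Yes, 1637 is prime


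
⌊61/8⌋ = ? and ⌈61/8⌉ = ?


61/8 = 7.6250
floor = 7
ceil = 8

floor = 7, ceil = 8


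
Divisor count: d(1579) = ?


1579 = 1579^1
d(1579) = (1+1) = 2

2 divisors


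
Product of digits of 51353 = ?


5 × 1 × 3 × 5 × 3 = 225


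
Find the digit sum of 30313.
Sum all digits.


3 + 0 + 3 + 1 + 3 = 10


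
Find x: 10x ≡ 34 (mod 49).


GCD(10, 49) = 1, unique solution
a^(-1) mod 49 = 5
x = 5 * 34 mod 49 = 23

x ≡ 23 (mod 49)


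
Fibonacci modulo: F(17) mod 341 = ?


F(k) mod 341 for k=1..17:
1, 1, 2, 3, 5, 8, 13, 21, 34, 55, 89, 144, 233, 36, 269, 305, 233
F(17) mod 341 = 233


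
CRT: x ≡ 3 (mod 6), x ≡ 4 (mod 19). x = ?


M = 6*19 = 114
M1 = M/6 = 19, M2 = M/19 = 6
M1^(-1) mod 6 = 1, M2^(-1) mod 19 = 16
x = 3*19*1 + 4*6*16 = 441
441 mod 114 = 99
Check: 99 mod 6 = 3 ✓, 99 mod 19 = 4 ✓

x ≡ 99 (mod 114)


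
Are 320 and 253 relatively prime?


Euclidean algorithm:
320 = 1 * 253 + 67
253 = 3 * 67 + 52
67 = 1 * 52 + 15
52 = 3 * 15 + 7
15 = 2 * 7 + 1
7 = 7 * 1 + 0
GCD(320, 253) = 1

Yes, coprime (GCD = 1)


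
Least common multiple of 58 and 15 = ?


GCD(58, 15) = 1
LCM = 58*15/1 = 870/1 = 870

LCM = 870


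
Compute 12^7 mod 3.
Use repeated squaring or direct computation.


12^1 mod 3 = 0
12^2 mod 3 = 0
12^3 mod 3 = 0
12^4 mod 3 = 0
12^5 mod 3 = 0
12^6 mod 3 = 0
12^7 mod 3 = 0


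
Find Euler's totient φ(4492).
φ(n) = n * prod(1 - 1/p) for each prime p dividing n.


4492 = 2^2 × 1123
Prime factors: 2, 1123
φ(4492) = 4492 × (1-1/2) × (1-1/1123)
= 4492 × 1/2 × 1122/1123 = 2244

φ(4492) = 2244


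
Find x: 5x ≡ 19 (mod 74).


GCD(5, 74) = 1, unique solution
a^(-1) mod 74 = 15
x = 15 * 19 mod 74 = 63

x ≡ 63 (mod 74)


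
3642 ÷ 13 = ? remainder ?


3642 = 13 * 280 + 2
Check: 3640 + 2 = 3642

q = 280, r = 2


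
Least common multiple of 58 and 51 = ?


GCD(58, 51) = 1
LCM = 58*51/1 = 2958/1 = 2958

LCM = 2958


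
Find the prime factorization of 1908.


1908 / 2 = 954
954 / 2 = 477
477 / 3 = 159
159 / 3 = 53
53 / 53 = 1
1908 = 2^2 × 3^2 × 53


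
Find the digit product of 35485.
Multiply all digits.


3 × 5 × 4 × 8 × 5 = 2400


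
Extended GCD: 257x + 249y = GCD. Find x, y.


Tabular extended Euclidean (each row: r = 257*s + 249*t):
r=257, s=1, t=0
r=249, s=0, t=1
q=1: r=8, s=1, t=-1   [257*(1) + 249*(-1) = 8]
q=31: r=1, s=-31, t=32   [257*(-31) + 249*(32) = 1]
q=8: r=0, s=249, t=-257   [257*(249) + 249*(-257) = 0]
GCD = 1; from the row with r=1: x=-31, y=32
Check: 257*(-31) + 249*(32) = -7967 + 7968 = 1

GCD = 1, x = -31, y = 32


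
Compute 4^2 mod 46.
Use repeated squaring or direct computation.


4^1 mod 46 = 4
4^2 mod 46 = 16


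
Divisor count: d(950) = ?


950 = 2^1 × 5^2 × 19^1
d(950) = (1+1) × (2+1) × (1+1) = 12

12 divisors


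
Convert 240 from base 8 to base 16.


240 (base 8) = 160 (decimal)
160 (decimal) = A0 (base 16)


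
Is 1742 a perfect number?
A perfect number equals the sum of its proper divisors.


Proper divisors of 1742: 1, 2, 13, 26, 67, 134, 871
Sum = 1 + 2 + 13 + 26 + 67 + 134 + 871 = 1114

No, 1742 is not perfect (1114 ≠ 1742)


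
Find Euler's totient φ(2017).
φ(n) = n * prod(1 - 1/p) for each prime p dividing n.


2017 = 2017
Prime factors: 2017
φ(2017) = 2017 × (1-1/2017)
= 2017 × 2016/2017 = 2016

φ(2017) = 2016


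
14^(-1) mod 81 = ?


Use the extended Euclidean algorithm on (81, 14); each row r = 81*s + 14*t:
r=81, s=1, t=0
r=14, s=0, t=1
q=5: r=11, s=1, t=-5   [81*(1) + 14*(-5) = 11]
q=1: r=3, s=-1, t=6   [81*(-1) + 14*(6) = 3]
q=3: r=2, s=4, t=-23   [81*(4) + 14*(-23) = 2]
q=1: r=1, s=-5, t=29   [81*(-5) + 14*(29) = 1]
q=2: r=0, s=14, t=-81   [81*(14) + 14*(-81) = 0]
GCD = 1 with t = 29, so 14*(29) ≡ 1 (mod 81)
Inverse = 29 mod 81 = 29
Check: 14 * 29 = 406 ≡ 1 (mod 81)

14^(-1) ≡ 29 (mod 81)


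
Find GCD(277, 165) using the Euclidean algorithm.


277 = 1 * 165 + 112
165 = 1 * 112 + 53
112 = 2 * 53 + 6
53 = 8 * 6 + 5
6 = 1 * 5 + 1
5 = 5 * 1 + 0
GCD = 1


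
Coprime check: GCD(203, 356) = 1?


Euclidean algorithm:
356 = 1 * 203 + 153
203 = 1 * 153 + 50
153 = 3 * 50 + 3
50 = 16 * 3 + 2
3 = 1 * 2 + 1
2 = 2 * 1 + 0
GCD(203, 356) = 1

Yes, coprime (GCD = 1)


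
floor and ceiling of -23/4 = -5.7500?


-23/4 = -5.7500
floor = -6
ceil = -5

floor = -6, ceil = -5


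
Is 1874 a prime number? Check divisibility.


1874 / 2 = 937 (exact division)
1874 is NOT prime.

No, 1874 is not prime


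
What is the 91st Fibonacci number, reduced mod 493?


F(k) mod 493 for k=1..91:
1, 1, 2, 3, 5, 8, 13, 21, 34, 55, 89, 144, 233, 377, 117, 1, 118, 119, 237, 356, 100, 456, 63, 26, 89, 115, 204, 319, 30, 349, 379, 235, 121, 356, 477, 340, 324, 171, 2, 173, 175, 348, 30, 378, 408, 293, 208, 8, 216, 224, 440, 171, 118, 289, 407, 203, 117, 320, 437, 264, 208, 472, 187, 166, 353, 26, 379, 405, 291, 203, 1, 204, 205, 409, 121, 37, 158, 195, 353, 55, 408, 463, 378, 348, 233, 88, 321, 409, 237, 153, 390
F(91) mod 493 = 390


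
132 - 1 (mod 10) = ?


132 - 1 = 131
131 mod 10 = 1


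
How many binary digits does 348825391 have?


348825391 in base 2 = 10100110010101010011100101111
Number of digits = 29

29 digits (base 2)


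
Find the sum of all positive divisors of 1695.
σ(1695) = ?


Divisors of 1695: 1, 3, 5, 15, 113, 339, 565, 1695
Sum = 1 + 3 + 5 + 15 + 113 + 339 + 565 + 1695 = 2736

σ(1695) = 2736


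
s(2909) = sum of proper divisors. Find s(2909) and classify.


Proper divisors: 1
Sum = 1 = 1
1 < 2909 → deficient

s(2909) = 1 (deficient)


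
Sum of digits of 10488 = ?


1 + 0 + 4 + 8 + 8 = 21


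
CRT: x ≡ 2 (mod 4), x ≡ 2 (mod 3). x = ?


M = 4*3 = 12
M1 = M/4 = 3, M2 = M/3 = 4
M1^(-1) mod 4 = 3, M2^(-1) mod 3 = 1
x = 2*3*3 + 2*4*1 = 26
26 mod 12 = 2
Check: 2 mod 4 = 2 ✓, 2 mod 3 = 2 ✓

x ≡ 2 (mod 12)


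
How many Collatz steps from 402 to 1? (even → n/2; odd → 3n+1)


402 → 201 → 604 → 302 → 151 → 454 → 227 → 682 → 341 → 1024 → 512 → 256 → 128 → 64 → 32 → 16 → 8 → 4 → 2 → 1
Total steps = 19

19 steps


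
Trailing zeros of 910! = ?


floor(910/5) = 182
floor(910/25) = 36
floor(910/125) = 7
floor(910/625) = 1
Total = 226

226 trailing zeros


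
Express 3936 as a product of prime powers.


3936 / 2 = 1968
1968 / 2 = 984
984 / 2 = 492
492 / 2 = 246
246 / 2 = 123
123 / 3 = 41
41 / 41 = 1
3936 = 2^5 × 3 × 41


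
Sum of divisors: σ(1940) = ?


Divisors of 1940: 1, 2, 4, 5, 10, 20, 97, 194, 388, 485, 970, 1940
Sum = 1 + 2 + 4 + 5 + 10 + 20 + 97 + 194 + 388 + 485 + 970 + 1940 = 4116

σ(1940) = 4116


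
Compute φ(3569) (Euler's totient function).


3569 = 43 × 83
Prime factors: 43, 83
φ(3569) = 3569 × (1-1/43) × (1-1/83)
= 3569 × 42/43 × 82/83 = 3444

φ(3569) = 3444


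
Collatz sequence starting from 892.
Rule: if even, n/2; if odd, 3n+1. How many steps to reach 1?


892 → 446 → 223 → 670 → 335 → 1006 → 503 → 1510 → 755 → 2266 → 1133 → 3400 → 1700 → 850 → 425 → 1276 → 638 → 319 → 958 → 479 → 1438 → 719 → 2158 → 1079 → 3238 → 1619 → 4858 → 2429 → 7288 → 3644 → 1822 → 911 → 2734 → 1367 → 4102 → 2051 → 6154 → 3077 → 9232 → 4616 → 2308 → 1154 → 577 → 1732 → 866 → 433 → 1300 → 650 → 325 → 976 → 488 → 244 → 122 → 61 → 184 → 92 → 46 → 23 → 70 → 35 → 106 → 53 → 160 → 80 → 40 → 20 → 10 → 5 → 16 → 8 → 4 → 2 → 1
Total steps = 72

72 steps


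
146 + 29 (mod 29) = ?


146 + 29 = 175
175 mod 29 = 1


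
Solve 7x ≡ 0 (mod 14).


GCD(7, 14) = 7 divides 0
Divide: 1x ≡ 0 (mod 2)
x ≡ 0 (mod 2)


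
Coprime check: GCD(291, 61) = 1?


Euclidean algorithm:
291 = 4 * 61 + 47
61 = 1 * 47 + 14
47 = 3 * 14 + 5
14 = 2 * 5 + 4
5 = 1 * 4 + 1
4 = 4 * 1 + 0
GCD(291, 61) = 1

Yes, coprime (GCD = 1)


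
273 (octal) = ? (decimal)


273 (base 8) = 187 (decimal)
187 (decimal) = 187 (base 10)


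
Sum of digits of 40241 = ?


4 + 0 + 2 + 4 + 1 = 11


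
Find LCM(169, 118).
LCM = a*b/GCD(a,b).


GCD(169, 118) = 1
LCM = 169*118/1 = 19942/1 = 19942

LCM = 19942


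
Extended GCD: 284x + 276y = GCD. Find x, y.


Tabular extended Euclidean (each row: r = 284*s + 276*t):
r=284, s=1, t=0
r=276, s=0, t=1
q=1: r=8, s=1, t=-1   [284*(1) + 276*(-1) = 8]
q=34: r=4, s=-34, t=35   [284*(-34) + 276*(35) = 4]
q=2: r=0, s=69, t=-71   [284*(69) + 276*(-71) = 0]
GCD = 4; from the row with r=4: x=-34, y=35
Check: 284*(-34) + 276*(35) = -9656 + 9660 = 4

GCD = 4, x = -34, y = 35


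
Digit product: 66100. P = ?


6 × 6 × 1 × 0 × 0 = 0


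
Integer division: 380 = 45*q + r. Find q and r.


380 = 45 * 8 + 20
Check: 360 + 20 = 380

q = 8, r = 20


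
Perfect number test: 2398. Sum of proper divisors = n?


Proper divisors of 2398: 1, 2, 11, 22, 109, 218, 1199
Sum = 1 + 2 + 11 + 22 + 109 + 218 + 1199 = 1562

No, 2398 is not perfect (1562 ≠ 2398)


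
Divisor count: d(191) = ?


191 = 191^1
d(191) = (1+1) = 2

2 divisors


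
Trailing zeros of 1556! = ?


floor(1556/5) = 311
floor(1556/25) = 62
floor(1556/125) = 12
floor(1556/625) = 2
Total = 387

387 trailing zeros


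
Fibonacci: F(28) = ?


Sequence: 1, 1, 2, 3, 5, 8, 13, 21, 34, 55, 89, 144, 233, 377, 610, 987, 1597, 2584, 4181, 6765, 10946, 17711, 28657, 46368, 75025, 121393, 196418, 317811
F(28) = 317811


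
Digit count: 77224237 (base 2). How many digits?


77224237 in base 2 = 100100110100101100100101101
Number of digits = 27

27 digits (base 2)


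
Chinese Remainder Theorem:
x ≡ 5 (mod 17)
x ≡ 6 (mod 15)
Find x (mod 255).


M = 17*15 = 255
M1 = M/17 = 15, M2 = M/15 = 17
M1^(-1) mod 17 = 8, M2^(-1) mod 15 = 8
x = 5*15*8 + 6*17*8 = 1416
1416 mod 255 = 141
Check: 141 mod 17 = 5 ✓, 141 mod 15 = 6 ✓

x ≡ 141 (mod 255)


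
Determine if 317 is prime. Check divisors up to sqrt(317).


Check divisors up to sqrt(317) = 17.8045
No divisors found.
317 is prime.

Yes, 317 is prime


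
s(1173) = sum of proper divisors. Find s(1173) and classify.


Proper divisors: 1, 3, 17, 23, 51, 69, 391
Sum = 1 + 3 + 17 + 23 + 51 + 69 + 391 = 555
555 < 1173 → deficient

s(1173) = 555 (deficient)


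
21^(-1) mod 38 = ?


Use the extended Euclidean algorithm on (38, 21); each row r = 38*s + 21*t:
r=38, s=1, t=0
r=21, s=0, t=1
q=1: r=17, s=1, t=-1   [38*(1) + 21*(-1) = 17]
q=1: r=4, s=-1, t=2   [38*(-1) + 21*(2) = 4]
q=4: r=1, s=5, t=-9   [38*(5) + 21*(-9) = 1]
q=4: r=0, s=-21, t=38   [38*(-21) + 21*(38) = 0]
GCD = 1 with t = -9, so 21*(-9) ≡ 1 (mod 38)
Inverse = -9 mod 38 = 29
Check: 21 * 29 = 609 ≡ 1 (mod 38)

21^(-1) ≡ 29 (mod 38)


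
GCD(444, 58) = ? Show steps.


444 = 7 * 58 + 38
58 = 1 * 38 + 20
38 = 1 * 20 + 18
20 = 1 * 18 + 2
18 = 9 * 2 + 0
GCD = 2


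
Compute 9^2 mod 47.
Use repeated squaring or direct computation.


9^1 mod 47 = 9
9^2 mod 47 = 34


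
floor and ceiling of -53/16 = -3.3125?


-53/16 = -3.3125
floor = -4
ceil = -3

floor = -4, ceil = -3


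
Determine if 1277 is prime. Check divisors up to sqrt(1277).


Check divisors up to sqrt(1277) = 35.7351
No divisors found.
1277 is prime.

Yes, 1277 is prime


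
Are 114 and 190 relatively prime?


Euclidean algorithm:
190 = 1 * 114 + 76
114 = 1 * 76 + 38
76 = 2 * 38 + 0
GCD(114, 190) = 38

No, not coprime (GCD = 38)


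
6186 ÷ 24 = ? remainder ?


6186 = 24 * 257 + 18
Check: 6168 + 18 = 6186

q = 257, r = 18


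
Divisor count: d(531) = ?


531 = 3^2 × 59^1
d(531) = (2+1) × (1+1) = 6

6 divisors


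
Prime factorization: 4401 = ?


4401 / 3 = 1467
1467 / 3 = 489
489 / 3 = 163
163 / 163 = 1
4401 = 3^3 × 163


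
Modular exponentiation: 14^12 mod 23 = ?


14^1 mod 23 = 14
14^2 mod 23 = 12
14^3 mod 23 = 7
14^4 mod 23 = 6
14^5 mod 23 = 15
14^6 mod 23 = 3
14^7 mod 23 = 19
14^8 mod 23 = 13
14^9 mod 23 = 21
14^10 mod 23 = 18
14^11 mod 23 = 22
14^12 mod 23 = 9


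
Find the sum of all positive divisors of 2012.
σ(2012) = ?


Divisors of 2012: 1, 2, 4, 503, 1006, 2012
Sum = 1 + 2 + 4 + 503 + 1006 + 2012 = 3528

σ(2012) = 3528


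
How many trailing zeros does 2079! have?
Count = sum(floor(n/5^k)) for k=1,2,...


floor(2079/5) = 415
floor(2079/25) = 83
floor(2079/125) = 16
floor(2079/625) = 3
Total = 517

517 trailing zeros


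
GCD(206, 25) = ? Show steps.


206 = 8 * 25 + 6
25 = 4 * 6 + 1
6 = 6 * 1 + 0
GCD = 1


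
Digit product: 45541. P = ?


4 × 5 × 5 × 4 × 1 = 400


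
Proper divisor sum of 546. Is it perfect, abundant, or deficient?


Proper divisors: 1, 2, 3, 6, 7, 13, 14, 21, 26, 39, 42, 78, 91, 182, 273
Sum = 1 + 2 + 3 + 6 + 7 + 13 + 14 + 21 + 26 + 39 + 42 + 78 + 91 + 182 + 273 = 798
798 > 546 → abundant

s(546) = 798 (abundant)


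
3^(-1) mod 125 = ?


Use the extended Euclidean algorithm on (125, 3); each row r = 125*s + 3*t:
r=125, s=1, t=0
r=3, s=0, t=1
q=41: r=2, s=1, t=-41   [125*(1) + 3*(-41) = 2]
q=1: r=1, s=-1, t=42   [125*(-1) + 3*(42) = 1]
q=2: r=0, s=3, t=-125   [125*(3) + 3*(-125) = 0]
GCD = 1 with t = 42, so 3*(42) ≡ 1 (mod 125)
Inverse = 42 mod 125 = 42
Check: 3 * 42 = 126 ≡ 1 (mod 125)

3^(-1) ≡ 42 (mod 125)


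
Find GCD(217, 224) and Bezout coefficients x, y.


Tabular extended Euclidean (each row: r = 217*s + 224*t):
r=217, s=1, t=0
r=224, s=0, t=1
q=0: r=217, s=1, t=0   [217*(1) + 224*(0) = 217]
q=1: r=7, s=-1, t=1   [217*(-1) + 224*(1) = 7]
q=31: r=0, s=32, t=-31   [217*(32) + 224*(-31) = 0]
GCD = 7; from the row with r=7: x=-1, y=1
Check: 217*(-1) + 224*(1) = -217 + 224 = 7

GCD = 7, x = -1, y = 1


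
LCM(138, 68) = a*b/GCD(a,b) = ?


GCD(138, 68) = 2
LCM = 138*68/2 = 9384/2 = 4692

LCM = 4692


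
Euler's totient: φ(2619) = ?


2619 = 3^3 × 97
Prime factors: 3, 97
φ(2619) = 2619 × (1-1/3) × (1-1/97)
= 2619 × 2/3 × 96/97 = 1728

φ(2619) = 1728


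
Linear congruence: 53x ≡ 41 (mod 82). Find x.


GCD(53, 82) = 1, unique solution
a^(-1) mod 82 = 65
x = 65 * 41 mod 82 = 41

x ≡ 41 (mod 82)


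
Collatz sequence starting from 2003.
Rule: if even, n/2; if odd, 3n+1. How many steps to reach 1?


2003 → 6010 → 3005 → 9016 → 4508 → 2254 → 1127 → 3382 → 1691 → 5074 → 2537 → 7612 → 3806 → 1903 → 5710 → 2855 → 8566 → 4283 → 12850 → 6425 → 19276 → 9638 → 4819 → 14458 → 7229 → 21688 → 10844 → 5422 → 2711 → 8134 → 4067 → 12202 → 6101 → 18304 → 9152 → 4576 → 2288 → 1144 → 572 → 286 → 143 → 430 → 215 → 646 → 323 → 970 → 485 → 1456 → 728 → 364 → 182 → 91 → 274 → 137 → 412 → 206 → 103 → 310 → 155 → 466 → 233 → 700 → 350 → 175 → 526 → 263 → 790 → 395 → 1186 → 593 → 1780 → 890 → 445 → 1336 → 668 → 334 → 167 → 502 → 251 → 754 → 377 → 1132 → 566 → 283 → 850 → 425 → 1276 → 638 → 319 → 958 → 479 → 1438 → 719 → 2158 → 1079 → 3238 → 1619 → 4858 → 2429 → 7288 → 3644 → 1822 → 911 → 2734 → 1367 → 4102 → 2051 → 6154 → 3077 → 9232 → 4616 → 2308 → 1154 → 577 → 1732 → 866 → 433 → 1300 → 650 → 325 → 976 → 488 → 244 → 122 → 61 → 184 → 92 → 46 → 23 → 70 → 35 → 106 → 53 → 160 → 80 → 40 → 20 → 10 → 5 → 16 → 8 → 4 → 2 → 1
Total steps = 143

143 steps


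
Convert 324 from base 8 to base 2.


324 (base 8) = 212 (decimal)
212 (decimal) = 11010100 (base 2)


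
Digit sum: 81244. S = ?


8 + 1 + 2 + 4 + 4 = 19


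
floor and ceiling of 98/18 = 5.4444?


98/18 = 5.4444
floor = 5
ceil = 6

floor = 5, ceil = 6


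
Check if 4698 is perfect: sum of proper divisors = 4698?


Proper divisors of 4698: 1, 2, 3, 6, 9, 18, 27, 29, 54, 58, 81, 87, 162, 174, 261, 522, 783, 1566, 2349
Sum = 1 + 2 + 3 + 6 + 9 + 18 + 27 + 29 + 54 + 58 + 81 + 87 + 162 + 174 + 261 + 522 + 783 + 1566 + 2349 = 6192

No, 4698 is not perfect (6192 ≠ 4698)


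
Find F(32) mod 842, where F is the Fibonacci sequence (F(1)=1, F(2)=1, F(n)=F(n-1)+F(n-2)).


F(k) mod 842 for k=1..32:
1, 1, 2, 3, 5, 8, 13, 21, 34, 55, 89, 144, 233, 377, 610, 145, 755, 58, 813, 29, 0, 29, 29, 58, 87, 145, 232, 377, 609, 144, 753, 55
F(32) mod 842 = 55


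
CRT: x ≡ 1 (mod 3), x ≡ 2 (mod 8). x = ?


M = 3*8 = 24
M1 = M/3 = 8, M2 = M/8 = 3
M1^(-1) mod 3 = 2, M2^(-1) mod 8 = 3
x = 1*8*2 + 2*3*3 = 34
34 mod 24 = 10
Check: 10 mod 3 = 1 ✓, 10 mod 8 = 2 ✓

x ≡ 10 (mod 24)


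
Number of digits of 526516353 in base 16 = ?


526516353 in base 16 = 1F620081
Number of digits = 8

8 digits (base 16)


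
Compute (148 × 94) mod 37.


148 × 94 = 13912
13912 mod 37 = 0


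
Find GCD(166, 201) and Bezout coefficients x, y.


Tabular extended Euclidean (each row: r = 166*s + 201*t):
r=166, s=1, t=0
r=201, s=0, t=1
q=0: r=166, s=1, t=0   [166*(1) + 201*(0) = 166]
q=1: r=35, s=-1, t=1   [166*(-1) + 201*(1) = 35]
q=4: r=26, s=5, t=-4   [166*(5) + 201*(-4) = 26]
q=1: r=9, s=-6, t=5   [166*(-6) + 201*(5) = 9]
q=2: r=8, s=17, t=-14   [166*(17) + 201*(-14) = 8]
q=1: r=1, s=-23, t=19   [166*(-23) + 201*(19) = 1]
q=8: r=0, s=201, t=-166   [166*(201) + 201*(-166) = 0]
GCD = 1; from the row with r=1: x=-23, y=19
Check: 166*(-23) + 201*(19) = -3818 + 3819 = 1

GCD = 1, x = -23, y = 19


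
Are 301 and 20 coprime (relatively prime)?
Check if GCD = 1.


Euclidean algorithm:
301 = 15 * 20 + 1
20 = 20 * 1 + 0
GCD(301, 20) = 1

Yes, coprime (GCD = 1)


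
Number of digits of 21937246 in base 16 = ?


21937246 in base 16 = 14EBC5E
Number of digits = 7

7 digits (base 16)


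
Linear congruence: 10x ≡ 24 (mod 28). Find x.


GCD(10, 28) = 2 divides 24
Divide: 5x ≡ 12 (mod 14)
x ≡ 8 (mod 14)


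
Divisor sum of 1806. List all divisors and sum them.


Divisors of 1806: 1, 2, 3, 6, 7, 14, 21, 42, 43, 86, 129, 258, 301, 602, 903, 1806
Sum = 1 + 2 + 3 + 6 + 7 + 14 + 21 + 42 + 43 + 86 + 129 + 258 + 301 + 602 + 903 + 1806 = 4224

σ(1806) = 4224


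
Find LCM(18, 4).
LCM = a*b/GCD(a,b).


GCD(18, 4) = 2
LCM = 18*4/2 = 72/2 = 36

LCM = 36


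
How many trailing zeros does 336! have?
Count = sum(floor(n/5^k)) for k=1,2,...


floor(336/5) = 67
floor(336/25) = 13
floor(336/125) = 2
Total = 82

82 trailing zeros


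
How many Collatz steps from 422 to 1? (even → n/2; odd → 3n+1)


422 → 211 → 634 → 317 → 952 → 476 → 238 → 119 → 358 → 179 → 538 → 269 → 808 → 404 → 202 → 101 → 304 → 152 → 76 → 38 → 19 → 58 → 29 → 88 → 44 → 22 → 11 → 34 → 17 → 52 → 26 → 13 → 40 → 20 → 10 → 5 → 16 → 8 → 4 → 2 → 1
Total steps = 40

40 steps


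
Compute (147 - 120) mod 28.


147 - 120 = 27
27 mod 28 = 27


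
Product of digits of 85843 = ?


8 × 5 × 8 × 4 × 3 = 3840


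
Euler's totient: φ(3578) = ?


3578 = 2 × 1789
Prime factors: 2, 1789
φ(3578) = 3578 × (1-1/2) × (1-1/1789)
= 3578 × 1/2 × 1788/1789 = 1788

φ(3578) = 1788


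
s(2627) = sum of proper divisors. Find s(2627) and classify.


Proper divisors: 1, 37, 71
Sum = 1 + 37 + 71 = 109
109 < 2627 → deficient

s(2627) = 109 (deficient)


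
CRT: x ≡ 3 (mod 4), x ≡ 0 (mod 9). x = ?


M = 4*9 = 36
M1 = M/4 = 9, M2 = M/9 = 4
M1^(-1) mod 4 = 1, M2^(-1) mod 9 = 7
x = 3*9*1 + 0*4*7 = 27
27 mod 36 = 27
Check: 27 mod 4 = 3 ✓, 27 mod 9 = 0 ✓

x ≡ 27 (mod 36)


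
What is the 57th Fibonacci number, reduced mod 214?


F(k) mod 214 for k=1..57:
1, 1, 2, 3, 5, 8, 13, 21, 34, 55, 89, 144, 19, 163, 182, 131, 99, 16, 115, 131, 32, 163, 195, 144, 125, 55, 180, 21, 201, 8, 209, 3, 212, 1, 213, 0, 213, 213, 212, 211, 209, 206, 201, 193, 180, 159, 125, 70, 195, 51, 32, 83, 115, 198, 99, 83, 182
F(57) mod 214 = 182
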